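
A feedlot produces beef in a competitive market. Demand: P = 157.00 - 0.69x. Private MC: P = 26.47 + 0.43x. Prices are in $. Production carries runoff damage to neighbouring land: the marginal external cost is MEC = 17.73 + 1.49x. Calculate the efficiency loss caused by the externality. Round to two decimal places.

Market equilibrium (private): 26.47 + 0.43x = 157.00 - 0.69x → x_m = 116.5446.
Social marginal cost = private MC + MEC = 44.20 + 1.92x.
Set SMC = demand: 44.20 + 1.92x = 157.00 - 0.69x → x* = 43.2184.
The welfare-loss triangle has base |x_m − x*| and height MEC(x_m) (the vertical gap between SMC and demand is zero at x* and MEC at x_m).
DWL = ½ × 73.3262 × 191.3815 = 7016.6391.

DWL = $7016.64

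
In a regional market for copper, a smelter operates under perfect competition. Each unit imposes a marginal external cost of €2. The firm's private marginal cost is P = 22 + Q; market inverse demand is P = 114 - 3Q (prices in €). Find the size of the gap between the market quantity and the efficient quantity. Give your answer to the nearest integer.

1 units

Market equilibrium (private): 22 + Q = 114 - 3Q → Q_m = 23.0000.
Social marginal cost = private MC + MEC = 24 + Q.
Set SMC = demand: 24 + Q = 114 - 3Q → Q* = 22.5000.
Gap = |23.0000 − 22.5000| = 0.5000.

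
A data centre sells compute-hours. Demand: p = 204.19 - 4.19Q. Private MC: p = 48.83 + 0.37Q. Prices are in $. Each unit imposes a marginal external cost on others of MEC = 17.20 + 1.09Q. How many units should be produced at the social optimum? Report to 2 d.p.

Social marginal cost = private MC + MEC = 66.03 + 1.46Q.
Set SMC = demand: 66.03 + 1.46Q = 204.19 - 4.19Q → Q* = 24.4531.

Q* = 24.45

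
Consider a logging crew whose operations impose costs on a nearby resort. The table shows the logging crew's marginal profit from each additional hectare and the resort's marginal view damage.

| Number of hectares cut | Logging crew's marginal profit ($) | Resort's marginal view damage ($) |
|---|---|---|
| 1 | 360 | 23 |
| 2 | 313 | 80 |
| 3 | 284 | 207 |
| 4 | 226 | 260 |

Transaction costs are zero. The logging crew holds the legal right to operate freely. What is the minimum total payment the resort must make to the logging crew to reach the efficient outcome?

Left alone the logging crew would choose level 4 (marginal profit stays positive).
Efficient level: k* = 3 (marginal profit ≥ marginal view damage through 3).
The resort must at least cover the logging crew's forgone profit from cutting 4→3: 226 = 226.

$226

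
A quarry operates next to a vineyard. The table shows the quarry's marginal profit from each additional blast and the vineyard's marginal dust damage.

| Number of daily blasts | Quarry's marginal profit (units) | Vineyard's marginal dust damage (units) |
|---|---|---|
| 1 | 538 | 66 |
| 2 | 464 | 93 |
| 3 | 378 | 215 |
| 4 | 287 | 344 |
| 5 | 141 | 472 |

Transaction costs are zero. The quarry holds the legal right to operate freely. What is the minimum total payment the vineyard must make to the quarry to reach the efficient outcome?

Left alone the quarry would choose level 5 (marginal profit stays positive).
Efficient level: k* = 3 (marginal profit ≥ marginal dust damage through 3).
The vineyard must at least cover the quarry's forgone profit from cutting 5→3: 287 + 141 = 428.

428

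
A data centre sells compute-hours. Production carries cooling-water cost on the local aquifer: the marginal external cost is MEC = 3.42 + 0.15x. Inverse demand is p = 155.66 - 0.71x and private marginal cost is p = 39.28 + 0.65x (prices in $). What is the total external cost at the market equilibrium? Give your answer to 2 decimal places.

Market equilibrium (private): 39.28 + 0.65x = 155.66 - 0.71x → x_m = 85.5735.
Total external cost = ∫₀^{x_m} (3.42 + 0.15x) dx = 3.42×85.5735 + ½×0.15×85.5735² = 841.8732.

$841.87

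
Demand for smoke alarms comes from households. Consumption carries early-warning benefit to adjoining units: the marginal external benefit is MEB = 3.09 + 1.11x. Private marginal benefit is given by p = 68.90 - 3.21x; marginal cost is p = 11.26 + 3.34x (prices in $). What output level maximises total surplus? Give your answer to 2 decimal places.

Social marginal benefit = demand + MEB = 71.99 - 2.10x.
Set SMB = MC: 71.99 - 2.10x = 11.26 + 3.34x → x* = 11.1636.

x* = 11.16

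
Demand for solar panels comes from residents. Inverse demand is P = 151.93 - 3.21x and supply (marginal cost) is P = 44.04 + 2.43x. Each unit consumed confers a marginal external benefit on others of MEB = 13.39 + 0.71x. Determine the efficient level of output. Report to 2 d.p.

Social marginal benefit = demand + MEB = 165.32 - 2.50x.
Set SMB = MC: 165.32 - 2.50x = 44.04 + 2.43x → x* = 24.6004.

x* = 24.60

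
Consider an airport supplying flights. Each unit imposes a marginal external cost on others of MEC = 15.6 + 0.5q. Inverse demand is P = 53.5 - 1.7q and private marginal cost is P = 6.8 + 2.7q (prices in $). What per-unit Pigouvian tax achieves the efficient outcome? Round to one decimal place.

Social marginal cost = private MC + MEC = 22.4 + 3.2q.
Set SMC = demand: 22.4 + 3.2q = 53.5 - 1.7q → q* = 6.3469.
The Pigouvian tax equals MEC at q*: 15.6 + 0.5×6.3469 = 18.7735.

tax = $18.8 per unit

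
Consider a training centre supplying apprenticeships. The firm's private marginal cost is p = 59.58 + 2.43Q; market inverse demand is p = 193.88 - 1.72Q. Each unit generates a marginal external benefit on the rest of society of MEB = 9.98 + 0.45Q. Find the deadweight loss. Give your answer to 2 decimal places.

DWL = 81.40

Market equilibrium (private): 59.58 + 2.43Q = 193.88 - 1.72Q → Q_m = 32.3614.
Social marginal cost = private MC − MEB = 49.60 + 1.98Q.
Set SMC = demand: 49.60 + 1.98Q = 193.88 - 1.72Q → Q* = 38.9946.
Height of the DWL triangle at Q_m is demand(Q_m) − SMC(Q_m) = MEB(Q_m) = 24.5427.
DWL = ½ × 6.6332 × 24.5427 = 81.3983.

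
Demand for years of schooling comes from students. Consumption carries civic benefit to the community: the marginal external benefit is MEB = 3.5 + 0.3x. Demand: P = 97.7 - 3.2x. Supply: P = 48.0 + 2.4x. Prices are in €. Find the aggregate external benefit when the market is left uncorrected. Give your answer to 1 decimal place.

Market equilibrium (private): 48.0 + 2.4x = 97.7 - 3.2x → x_m = 8.8750.
Total external benefit = ∫₀^{x_m} (3.5 + 0.3x) dx = 3.5×8.8750 + ½×0.3×8.8750² = 42.8773.

€42.9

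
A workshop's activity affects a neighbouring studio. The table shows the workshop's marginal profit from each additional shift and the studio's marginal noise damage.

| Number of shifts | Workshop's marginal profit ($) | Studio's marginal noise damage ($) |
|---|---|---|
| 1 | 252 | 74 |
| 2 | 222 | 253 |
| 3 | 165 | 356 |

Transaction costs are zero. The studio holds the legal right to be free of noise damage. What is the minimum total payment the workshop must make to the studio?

Efficient level: marginal profit ≥ marginal noise damage through level 1, so k* = 1.
With the studio holding the right, the workshop must at least compensate total damage at k*: 74 = 74.

$74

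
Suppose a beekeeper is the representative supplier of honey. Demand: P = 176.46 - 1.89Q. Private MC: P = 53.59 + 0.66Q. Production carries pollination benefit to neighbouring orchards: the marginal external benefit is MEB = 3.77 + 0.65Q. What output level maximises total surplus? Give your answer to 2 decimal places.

Q* = 66.65

Social marginal cost = private MC − MEB = 49.82 + 0.01Q.
Set SMC = demand: 49.82 + 0.01Q = 176.46 - 1.89Q → Q* = 66.6526.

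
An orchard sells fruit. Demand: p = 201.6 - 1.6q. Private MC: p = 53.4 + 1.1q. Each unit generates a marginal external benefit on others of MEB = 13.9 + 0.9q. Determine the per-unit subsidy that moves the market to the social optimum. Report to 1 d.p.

subsidy = 95.0 per unit

Social marginal cost = private MC − MEB = 39.5 + 0.2q.
Set SMC = demand: 39.5 + 0.2q = 201.6 - 1.6q → q* = 90.0556.
The Pigouvian subsidy equals MEB at q*: 13.9 + 0.9×90.0556 = 94.9500.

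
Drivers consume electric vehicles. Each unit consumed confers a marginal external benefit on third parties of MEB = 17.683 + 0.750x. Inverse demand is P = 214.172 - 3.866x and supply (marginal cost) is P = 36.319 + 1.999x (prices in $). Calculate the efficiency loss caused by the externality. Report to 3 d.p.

DWL = $159.755

Market equilibrium (private): 36.319 + 1.999x = 214.172 - 3.866x → x_m = 30.3245.
Social marginal benefit = demand + MEB = 231.855 - 3.116x.
Set SMB = MC: 231.855 - 3.116x = 36.319 + 1.999x → x* = 38.2280.
The welfare-loss triangle has base |x_m − x*| and height MEB(x_m) (the vertical gap between SMB and MC is zero at x* and MEB at x_m).
DWL = ½ × 7.9035 × 40.4264 = 159.7550.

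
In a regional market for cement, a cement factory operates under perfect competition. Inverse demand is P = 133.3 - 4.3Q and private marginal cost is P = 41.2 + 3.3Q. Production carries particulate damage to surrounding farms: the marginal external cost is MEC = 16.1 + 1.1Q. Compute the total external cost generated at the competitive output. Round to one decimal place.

Market equilibrium (private): 41.2 + 3.3Q = 133.3 - 4.3Q → Q_m = 12.1184.
Total external cost = ∫₀^{Q_m} (16.1 + 1.1Q) dQ = 16.1×12.1184 + ½×1.1×12.1184² = 275.8768.

275.9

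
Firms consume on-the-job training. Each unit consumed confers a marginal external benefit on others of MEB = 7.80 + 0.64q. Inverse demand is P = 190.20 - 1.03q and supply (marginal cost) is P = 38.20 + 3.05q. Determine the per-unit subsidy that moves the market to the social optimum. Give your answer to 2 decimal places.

Social marginal benefit = demand + MEB = 198.00 - 0.39q.
Set SMB = MC: 198.00 - 0.39q = 38.20 + 3.05q → q* = 46.4535.
The Pigouvian subsidy equals MEB at q*: 7.80 + 0.64×46.4535 = 37.5302.

subsidy = 37.53 per unit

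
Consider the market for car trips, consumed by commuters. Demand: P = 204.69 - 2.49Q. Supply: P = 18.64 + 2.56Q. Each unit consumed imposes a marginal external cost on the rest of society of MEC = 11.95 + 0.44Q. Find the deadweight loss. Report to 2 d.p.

Market equilibrium (private): 18.64 + 2.56Q = 204.69 - 2.49Q → Q_m = 36.8416.
Social marginal benefit = demand − MEC = 192.74 - 2.93Q.
Set SMB = MC: 192.74 - 2.93Q = 18.64 + 2.56Q → Q* = 31.7122.
Height of the DWL triangle at Q_m is MC(Q_m) − SMB(Q_m) = MEC(Q_m) = 28.1603.
DWL = ½ × 5.1294 × 28.1603 = 72.2227.

DWL = 72.22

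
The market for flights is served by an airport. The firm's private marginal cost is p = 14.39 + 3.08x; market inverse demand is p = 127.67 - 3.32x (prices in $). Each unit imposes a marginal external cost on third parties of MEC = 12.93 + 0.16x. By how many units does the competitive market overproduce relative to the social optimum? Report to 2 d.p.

Market equilibrium (private): 14.39 + 3.08x = 127.67 - 3.32x → x_m = 17.7000.
Social marginal cost = private MC + MEC = 27.32 + 3.24x.
Set SMC = demand: 27.32 + 3.24x = 127.67 - 3.32x → x* = 15.2973.
Gap = |17.7000 − 15.2973| = 2.4027.

2.40 units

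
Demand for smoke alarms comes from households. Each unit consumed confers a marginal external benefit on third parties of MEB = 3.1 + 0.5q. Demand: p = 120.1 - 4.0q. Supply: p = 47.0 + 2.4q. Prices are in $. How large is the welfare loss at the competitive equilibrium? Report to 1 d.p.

Market equilibrium (private): 47.0 + 2.4q = 120.1 - 4.0q → q_m = 11.4219.
Social marginal benefit = demand + MEB = 123.2 - 3.5q.
Set SMB = MC: 123.2 - 3.5q = 47.0 + 2.4q → q* = 12.9153.
Height of the DWL triangle at q_m is SMB(q_m) − MC(q_m) = MEB(q_m) = 8.8109.
DWL = ½ × 1.4934 × 8.8109 = 6.5791.

DWL = $6.6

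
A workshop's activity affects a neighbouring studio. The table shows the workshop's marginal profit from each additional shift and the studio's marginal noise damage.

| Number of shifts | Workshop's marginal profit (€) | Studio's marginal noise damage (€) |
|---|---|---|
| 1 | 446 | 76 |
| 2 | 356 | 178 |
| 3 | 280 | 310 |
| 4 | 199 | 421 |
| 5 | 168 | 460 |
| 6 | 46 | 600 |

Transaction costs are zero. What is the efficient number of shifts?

2

Bargaining reaches the level where marginal profit last exceeds marginal noise damage.
That holds through level 2 (356 ≥ 178) but not at 3 (280 < 310).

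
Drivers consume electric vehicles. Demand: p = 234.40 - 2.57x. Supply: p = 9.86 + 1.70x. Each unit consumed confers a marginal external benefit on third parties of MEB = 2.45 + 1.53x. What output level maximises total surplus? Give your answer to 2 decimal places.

x* = 82.84

Social marginal benefit = demand + MEB = 236.85 - 1.04x.
Set SMB = MC: 236.85 - 1.04x = 9.86 + 1.70x → x* = 82.8431.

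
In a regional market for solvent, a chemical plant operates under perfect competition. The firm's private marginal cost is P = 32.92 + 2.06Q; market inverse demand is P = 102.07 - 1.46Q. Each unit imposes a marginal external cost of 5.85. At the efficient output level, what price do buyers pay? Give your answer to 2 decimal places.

P = 75.81

Social marginal cost = private MC + MEC = 38.77 + 2.06Q.
Set SMC = demand: 38.77 + 2.06Q = 102.07 - 1.46Q → Q* = 17.9830.
Consumer price on the demand curve at Q*: 102.07 − 1.46×17.9830 = 75.8148.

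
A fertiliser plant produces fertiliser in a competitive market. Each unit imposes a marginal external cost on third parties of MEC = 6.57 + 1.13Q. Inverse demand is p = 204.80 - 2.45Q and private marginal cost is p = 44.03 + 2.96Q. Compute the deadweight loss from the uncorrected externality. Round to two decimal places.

Market equilibrium (private): 44.03 + 2.96Q = 204.80 - 2.45Q → Q_m = 29.7172.
Social marginal cost = private MC + MEC = 50.60 + 4.09Q.
Set SMC = demand: 50.60 + 4.09Q = 204.80 - 2.45Q → Q* = 23.5780.
The loss is the area between SMC and demand from Q* to Q_m; with linear curves that's a triangle of height MEC(Q_m).
DWL = ½ × 6.1392 × 40.1504 = 123.2457.

DWL = 123.25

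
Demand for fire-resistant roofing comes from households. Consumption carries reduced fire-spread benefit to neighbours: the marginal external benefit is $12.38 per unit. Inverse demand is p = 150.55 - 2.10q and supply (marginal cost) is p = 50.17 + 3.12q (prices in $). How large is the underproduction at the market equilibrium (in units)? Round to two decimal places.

Market equilibrium (private): 50.17 + 3.12q = 150.55 - 2.10q → q_m = 19.2299.
Social marginal benefit = demand + MEB = 162.93 - 2.10q.
Set SMB = MC: 162.93 - 2.10q = 50.17 + 3.12q → q* = 21.6015.
Gap = |19.2299 − 21.6015| = 2.3716.

2.37 units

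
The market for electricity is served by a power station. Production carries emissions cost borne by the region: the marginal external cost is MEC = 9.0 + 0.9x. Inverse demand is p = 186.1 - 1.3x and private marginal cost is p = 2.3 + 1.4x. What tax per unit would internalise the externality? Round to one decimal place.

Social marginal cost = private MC + MEC = 11.3 + 2.3x.
Set SMC = demand: 11.3 + 2.3x = 186.1 - 1.3x → x* = 48.5556.
The Pigouvian tax equals MEC at x*: 9.0 + 0.9×48.5556 = 52.7000.

tax = 52.7 per unit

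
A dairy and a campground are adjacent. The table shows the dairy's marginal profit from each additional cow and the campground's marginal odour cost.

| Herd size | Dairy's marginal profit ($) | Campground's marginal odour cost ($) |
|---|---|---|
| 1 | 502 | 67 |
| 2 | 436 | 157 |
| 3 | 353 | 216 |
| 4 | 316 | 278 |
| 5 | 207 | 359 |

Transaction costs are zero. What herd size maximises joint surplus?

Bargaining reaches the level where marginal profit last exceeds marginal odour cost.
That holds through level 4 (316 ≥ 278) but not at 5 (207 < 359).

4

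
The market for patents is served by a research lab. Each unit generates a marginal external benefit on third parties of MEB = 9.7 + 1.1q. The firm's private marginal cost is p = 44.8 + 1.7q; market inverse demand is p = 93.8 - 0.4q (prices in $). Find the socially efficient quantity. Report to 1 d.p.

q* = 58.7

Social marginal cost = private MC − MEB = 35.1 + 0.6q.
Set SMC = demand: 35.1 + 0.6q = 93.8 - 0.4q → q* = 58.7000.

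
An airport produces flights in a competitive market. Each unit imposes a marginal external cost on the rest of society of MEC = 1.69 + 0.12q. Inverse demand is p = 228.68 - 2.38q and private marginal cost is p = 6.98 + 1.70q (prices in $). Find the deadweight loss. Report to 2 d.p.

DWL = $8.03

Market equilibrium (private): 6.98 + 1.70q = 228.68 - 2.38q → q_m = 54.3382.
Social marginal cost = private MC + MEC = 8.67 + 1.82q.
Set SMC = demand: 8.67 + 1.82q = 228.68 - 2.38q → q* = 52.3833.
Height of the DWL triangle at q_m is SMC(q_m) − demand(q_m) = MEC(q_m) = 8.2106.
DWL = ½ × 1.9549 × 8.2106 = 8.0255.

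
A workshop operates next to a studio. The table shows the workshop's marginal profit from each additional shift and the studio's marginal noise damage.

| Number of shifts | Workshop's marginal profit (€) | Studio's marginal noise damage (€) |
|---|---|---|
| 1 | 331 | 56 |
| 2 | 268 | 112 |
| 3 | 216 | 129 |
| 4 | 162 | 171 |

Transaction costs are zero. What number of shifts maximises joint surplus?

3

Bargaining reaches the level where marginal profit last exceeds marginal noise damage.
That holds through level 3 (216 ≥ 129) but not at 4 (162 < 171).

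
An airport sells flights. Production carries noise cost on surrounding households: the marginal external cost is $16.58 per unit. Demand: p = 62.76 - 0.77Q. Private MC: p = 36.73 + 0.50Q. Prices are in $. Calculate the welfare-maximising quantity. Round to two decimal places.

Social marginal cost = private MC + MEC = 53.31 + 0.50Q.
Set SMC = demand: 53.31 + 0.50Q = 62.76 - 0.77Q → Q* = 7.4409.

Q* = 7.44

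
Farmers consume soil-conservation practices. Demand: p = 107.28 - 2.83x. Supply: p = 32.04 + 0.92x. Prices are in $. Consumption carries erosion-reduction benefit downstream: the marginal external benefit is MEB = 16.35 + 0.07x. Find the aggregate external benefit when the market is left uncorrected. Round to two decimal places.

$342.14

Market equilibrium (private): 32.04 + 0.92x = 107.28 - 2.83x → x_m = 20.0640.
Total external benefit = ∫₀^{x_m} (16.35 + 0.07x) dx = 16.35×20.0640 + ½×0.07×20.0640² = 342.1361.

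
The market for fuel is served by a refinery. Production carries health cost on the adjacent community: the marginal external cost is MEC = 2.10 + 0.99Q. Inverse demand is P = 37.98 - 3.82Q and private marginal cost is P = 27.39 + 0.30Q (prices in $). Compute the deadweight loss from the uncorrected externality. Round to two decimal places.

Market equilibrium (private): 27.39 + 0.30Q = 37.98 - 3.82Q → Q_m = 2.5704.
Social marginal cost = private MC + MEC = 29.49 + 1.29Q.
Set SMC = demand: 29.49 + 1.29Q = 37.98 - 3.82Q → Q* = 1.6614.
Height of the DWL triangle at Q_m is SMC(Q_m) − demand(Q_m) = MEC(Q_m) = 4.6447.
DWL = ½ × 0.9090 × 4.6447 = 2.1110.

DWL = $2.11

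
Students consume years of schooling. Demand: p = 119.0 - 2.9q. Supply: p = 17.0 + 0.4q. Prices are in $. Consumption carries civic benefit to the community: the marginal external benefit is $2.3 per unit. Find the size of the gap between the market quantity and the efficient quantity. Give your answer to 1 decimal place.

0.7 units

Market equilibrium (private): 17.0 + 0.4q = 119.0 - 2.9q → q_m = 30.9091.
Social marginal benefit = demand + MEB = 121.3 - 2.9q.
Set SMB = MC: 121.3 - 2.9q = 17.0 + 0.4q → q* = 31.6061.
Gap = |30.9091 − 31.6061| = 0.6970.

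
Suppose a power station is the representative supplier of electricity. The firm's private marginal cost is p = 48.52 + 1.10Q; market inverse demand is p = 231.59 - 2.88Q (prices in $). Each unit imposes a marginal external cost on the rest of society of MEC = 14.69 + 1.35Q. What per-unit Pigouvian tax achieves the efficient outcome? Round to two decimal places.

Social marginal cost = private MC + MEC = 63.21 + 2.45Q.
Set SMC = demand: 63.21 + 2.45Q = 231.59 - 2.88Q → Q* = 31.5910.
The Pigouvian tax equals MEC at Q*: 14.69 + 1.35×31.5910 = 57.3379.

tax = $57.34 per unit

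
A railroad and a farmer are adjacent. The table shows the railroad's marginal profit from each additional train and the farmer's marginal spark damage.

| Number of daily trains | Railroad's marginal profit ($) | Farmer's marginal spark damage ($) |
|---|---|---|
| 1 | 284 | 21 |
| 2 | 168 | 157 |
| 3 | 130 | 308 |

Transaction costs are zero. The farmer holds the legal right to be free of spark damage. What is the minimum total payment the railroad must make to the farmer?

Efficient level: marginal profit ≥ marginal spark damage through level 2, so k* = 2.
With the farmer holding the right, the railroad must at least compensate total damage at k*: 21 + 157 = 178.

$178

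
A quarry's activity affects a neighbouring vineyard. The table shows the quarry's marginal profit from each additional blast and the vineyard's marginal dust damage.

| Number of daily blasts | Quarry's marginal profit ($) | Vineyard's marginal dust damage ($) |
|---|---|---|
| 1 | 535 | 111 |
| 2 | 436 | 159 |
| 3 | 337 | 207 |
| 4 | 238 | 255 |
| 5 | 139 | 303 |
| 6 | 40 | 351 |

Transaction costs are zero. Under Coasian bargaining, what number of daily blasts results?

3

Bargaining reaches the level where marginal profit last exceeds marginal dust damage.
That holds through level 3 (337 ≥ 207) but not at 4 (238 < 255).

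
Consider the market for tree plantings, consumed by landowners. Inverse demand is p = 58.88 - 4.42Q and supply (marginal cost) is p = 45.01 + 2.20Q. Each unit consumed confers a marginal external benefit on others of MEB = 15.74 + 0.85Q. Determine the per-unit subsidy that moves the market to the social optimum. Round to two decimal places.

Social marginal benefit = demand + MEB = 74.62 - 3.57Q.
Set SMB = MC: 74.62 - 3.57Q = 45.01 + 2.20Q → Q* = 5.1317.
The Pigouvian subsidy equals MEB at Q*: 15.74 + 0.85×5.1317 = 20.1019.

subsidy = 20.10 per unit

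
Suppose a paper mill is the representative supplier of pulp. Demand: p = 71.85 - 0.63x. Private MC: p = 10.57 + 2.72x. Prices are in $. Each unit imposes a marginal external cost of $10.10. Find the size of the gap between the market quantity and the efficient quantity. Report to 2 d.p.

3.01 units

Market equilibrium (private): 10.57 + 2.72x = 71.85 - 0.63x → x_m = 18.2925.
Social marginal cost = private MC + MEC = 20.67 + 2.72x.
Set SMC = demand: 20.67 + 2.72x = 71.85 - 0.63x → x* = 15.2776.
Gap = |18.2925 − 15.2776| = 3.0149.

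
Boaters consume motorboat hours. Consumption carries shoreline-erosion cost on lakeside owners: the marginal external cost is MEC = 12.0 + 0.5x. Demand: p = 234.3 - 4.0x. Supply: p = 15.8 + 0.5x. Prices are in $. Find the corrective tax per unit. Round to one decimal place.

tax = $32.7 per unit

Social marginal benefit = demand − MEC = 222.3 - 4.5x.
Set SMB = MC: 222.3 - 4.5x = 15.8 + 0.5x → x* = 41.3000.
The Pigouvian tax equals MEC at x*: 12.0 + 0.5×41.3000 = 32.6500.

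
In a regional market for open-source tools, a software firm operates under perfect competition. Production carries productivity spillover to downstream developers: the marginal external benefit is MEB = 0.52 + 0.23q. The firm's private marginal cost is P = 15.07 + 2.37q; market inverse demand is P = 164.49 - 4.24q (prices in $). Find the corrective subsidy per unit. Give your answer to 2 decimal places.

subsidy = $5.93 per unit

Social marginal cost = private MC − MEB = 14.55 + 2.14q.
Set SMC = demand: 14.55 + 2.14q = 164.49 - 4.24q → q* = 23.5016.
The Pigouvian subsidy equals MEB at q*: 0.52 + 0.23×23.5016 = 5.9254.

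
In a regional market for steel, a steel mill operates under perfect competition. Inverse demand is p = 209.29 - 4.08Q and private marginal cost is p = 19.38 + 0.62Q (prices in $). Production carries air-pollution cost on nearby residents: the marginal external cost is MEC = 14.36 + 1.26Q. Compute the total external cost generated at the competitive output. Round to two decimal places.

Market equilibrium (private): 19.38 + 0.62Q = 209.29 - 4.08Q → Q_m = 40.4064.
Total external cost = ∫₀^{Q_m} (14.36 + 1.26Q) dQ = 14.36×40.4064 + ½×1.26×40.4064² = 1608.8225.

$1608.82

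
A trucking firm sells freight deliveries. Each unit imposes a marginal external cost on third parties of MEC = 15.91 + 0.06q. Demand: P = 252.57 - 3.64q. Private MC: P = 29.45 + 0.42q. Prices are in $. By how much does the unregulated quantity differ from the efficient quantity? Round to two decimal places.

4.66 units

Market equilibrium (private): 29.45 + 0.42q = 252.57 - 3.64q → q_m = 54.9557.
Social marginal cost = private MC + MEC = 45.36 + 0.48q.
Set SMC = demand: 45.36 + 0.48q = 252.57 - 3.64q → q* = 50.2937.
Gap = |54.9557 − 50.2937| = 4.6620.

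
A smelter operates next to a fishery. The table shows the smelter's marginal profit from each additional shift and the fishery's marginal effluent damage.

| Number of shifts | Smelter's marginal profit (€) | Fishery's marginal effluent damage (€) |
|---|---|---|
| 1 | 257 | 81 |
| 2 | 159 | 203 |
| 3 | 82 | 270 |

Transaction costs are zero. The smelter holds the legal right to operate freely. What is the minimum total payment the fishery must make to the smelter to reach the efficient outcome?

Left alone the smelter would choose level 3 (marginal profit stays positive).
Efficient level: k* = 1 (marginal profit ≥ marginal effluent damage through 1).
The fishery must at least cover the smelter's forgone profit from cutting 3→1: 159 + 82 = 241.

€241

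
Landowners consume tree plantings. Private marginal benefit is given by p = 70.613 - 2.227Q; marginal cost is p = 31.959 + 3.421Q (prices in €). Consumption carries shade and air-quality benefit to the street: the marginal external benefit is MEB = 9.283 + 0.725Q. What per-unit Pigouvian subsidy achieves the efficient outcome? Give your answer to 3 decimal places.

subsidy = €16.343 per unit

Social marginal benefit = demand + MEB = 79.896 - 1.502Q.
Set SMB = MC: 79.896 - 1.502Q = 31.959 + 3.421Q → Q* = 9.7374.
The Pigouvian subsidy equals MEB at Q*: 9.283 + 0.725×9.7374 = 16.3426.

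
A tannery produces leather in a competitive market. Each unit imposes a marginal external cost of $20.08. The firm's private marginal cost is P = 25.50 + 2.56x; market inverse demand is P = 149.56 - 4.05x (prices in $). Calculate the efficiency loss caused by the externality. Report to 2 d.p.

DWL = $30.50

Market equilibrium (private): 25.50 + 2.56x = 149.56 - 4.05x → x_m = 18.7685.
Social marginal cost = private MC + MEC = 45.58 + 2.56x.
Set SMC = demand: 45.58 + 2.56x = 149.56 - 4.05x → x* = 15.7307.
The welfare-loss triangle has base |x_m − x*| and height MEC(x_m) (the vertical gap between SMC and demand is zero at x* and MEC at x_m).
DWL = ½ × 3.0378 × 20.0800 = 30.4995.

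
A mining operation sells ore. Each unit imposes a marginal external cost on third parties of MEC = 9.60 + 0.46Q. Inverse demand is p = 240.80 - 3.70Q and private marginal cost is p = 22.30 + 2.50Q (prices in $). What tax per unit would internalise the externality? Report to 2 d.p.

tax = $24.03 per unit

Social marginal cost = private MC + MEC = 31.90 + 2.96Q.
Set SMC = demand: 31.90 + 2.96Q = 240.80 - 3.70Q → Q* = 31.3664.
The Pigouvian tax equals MEC at Q*: 9.60 + 0.46×31.3664 = 24.0285.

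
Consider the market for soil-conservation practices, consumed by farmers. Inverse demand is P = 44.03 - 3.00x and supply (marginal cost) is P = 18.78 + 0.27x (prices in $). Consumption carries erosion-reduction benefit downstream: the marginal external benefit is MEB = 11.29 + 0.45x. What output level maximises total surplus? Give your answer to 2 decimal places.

Social marginal benefit = demand + MEB = 55.32 - 2.55x.
Set SMB = MC: 55.32 - 2.55x = 18.78 + 0.27x → x* = 12.9574.

x* = 12.96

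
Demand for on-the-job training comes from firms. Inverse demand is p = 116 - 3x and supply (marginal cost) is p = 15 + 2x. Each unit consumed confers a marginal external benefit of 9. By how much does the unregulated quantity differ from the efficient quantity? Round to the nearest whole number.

2 units

Market equilibrium (private): 15 + 2x = 116 - 3x → x_m = 20.2000.
Social marginal benefit = demand + MEB = 125 - 3x.
Set SMB = MC: 125 - 3x = 15 + 2x → x* = 22.0000.
Gap = |20.2000 − 22.0000| = 1.8000.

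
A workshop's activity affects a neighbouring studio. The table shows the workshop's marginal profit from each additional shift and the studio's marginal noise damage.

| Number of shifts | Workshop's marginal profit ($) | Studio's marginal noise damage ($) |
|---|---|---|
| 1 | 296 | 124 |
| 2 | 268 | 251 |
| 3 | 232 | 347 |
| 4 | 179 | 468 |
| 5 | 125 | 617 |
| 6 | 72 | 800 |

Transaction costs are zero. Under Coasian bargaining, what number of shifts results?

Bargaining reaches the level where marginal profit last exceeds marginal noise damage.
That holds through level 2 (268 ≥ 251) but not at 3 (232 < 347).

2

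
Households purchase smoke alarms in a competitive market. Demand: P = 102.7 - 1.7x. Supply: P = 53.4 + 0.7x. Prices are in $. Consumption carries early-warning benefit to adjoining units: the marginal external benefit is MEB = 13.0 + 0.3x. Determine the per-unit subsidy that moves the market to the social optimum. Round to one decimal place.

Social marginal benefit = demand + MEB = 115.7 - 1.4x.
Set SMB = MC: 115.7 - 1.4x = 53.4 + 0.7x → x* = 29.6667.
The Pigouvian subsidy equals MEB at x*: 13.0 + 0.3×29.6667 = 21.9000.

subsidy = $21.9 per unit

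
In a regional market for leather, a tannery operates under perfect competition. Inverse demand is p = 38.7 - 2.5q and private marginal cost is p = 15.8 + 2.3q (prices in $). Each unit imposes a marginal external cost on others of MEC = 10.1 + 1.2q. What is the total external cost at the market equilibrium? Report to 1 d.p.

$61.8

Market equilibrium (private): 15.8 + 2.3q = 38.7 - 2.5q → q_m = 4.7708.
Total external cost = ∫₀^{q_m} (10.1 + 1.2q) dq = 10.1×4.7708 + ½×1.2×4.7708² = 61.8414.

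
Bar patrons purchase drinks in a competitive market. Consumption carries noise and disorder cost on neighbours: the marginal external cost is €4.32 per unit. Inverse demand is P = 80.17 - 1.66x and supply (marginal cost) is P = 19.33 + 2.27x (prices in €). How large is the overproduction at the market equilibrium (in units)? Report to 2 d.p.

Market equilibrium (private): 19.33 + 2.27x = 80.17 - 1.66x → x_m = 15.4809.
Social marginal benefit = demand − MEC = 75.85 - 1.66x.
Set SMB = MC: 75.85 - 1.66x = 19.33 + 2.27x → x* = 14.3817.
Gap = |15.4809 − 14.3817| = 1.0992.

1.10 units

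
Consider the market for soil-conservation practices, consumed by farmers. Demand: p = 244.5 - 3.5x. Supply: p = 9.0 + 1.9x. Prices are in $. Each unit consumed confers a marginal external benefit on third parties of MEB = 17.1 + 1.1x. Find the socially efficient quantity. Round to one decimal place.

x* = 58.7

Social marginal benefit = demand + MEB = 261.6 - 2.4x.
Set SMB = MC: 261.6 - 2.4x = 9.0 + 1.9x → x* = 58.7442.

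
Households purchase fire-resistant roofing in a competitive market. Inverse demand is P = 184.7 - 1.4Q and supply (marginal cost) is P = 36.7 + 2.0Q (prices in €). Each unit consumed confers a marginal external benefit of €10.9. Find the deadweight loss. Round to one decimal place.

DWL = €17.5

Market equilibrium (private): 36.7 + 2.0Q = 184.7 - 1.4Q → Q_m = 43.5294.
Social marginal benefit = demand + MEB = 195.6 - 1.4Q.
Set SMB = MC: 195.6 - 1.4Q = 36.7 + 2.0Q → Q* = 46.7353.
Between Q* and Q_m the wedge SMB − MC runs linearly from 0 to MEB(Q_m), so the loss is a triangle.
DWL = ½ × 3.2059 × 10.9000 = 17.4722.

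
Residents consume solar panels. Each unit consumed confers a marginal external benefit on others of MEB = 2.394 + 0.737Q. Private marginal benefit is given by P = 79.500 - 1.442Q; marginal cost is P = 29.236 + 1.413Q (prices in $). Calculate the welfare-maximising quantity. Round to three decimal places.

Social marginal benefit = demand + MEB = 81.894 - 0.705Q.
Set SMB = MC: 81.894 - 0.705Q = 29.236 + 1.413Q → Q* = 24.8621.

Q* = 24.862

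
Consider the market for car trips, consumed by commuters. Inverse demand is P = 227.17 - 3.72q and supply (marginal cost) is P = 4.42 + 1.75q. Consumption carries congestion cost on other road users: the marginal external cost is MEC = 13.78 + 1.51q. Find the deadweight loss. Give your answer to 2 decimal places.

DWL = 405.85

Market equilibrium (private): 4.42 + 1.75q = 227.17 - 3.72q → q_m = 40.7221.
Social marginal benefit = demand − MEC = 213.39 - 5.23q.
Set SMB = MC: 213.39 - 5.23q = 4.42 + 1.75q → q* = 29.9384.
The loss is the area between SMB and MC from q* to q_m; with linear curves that's a triangle of height MEC(q_m).
DWL = ½ × 10.7837 × 75.2704 = 405.8467.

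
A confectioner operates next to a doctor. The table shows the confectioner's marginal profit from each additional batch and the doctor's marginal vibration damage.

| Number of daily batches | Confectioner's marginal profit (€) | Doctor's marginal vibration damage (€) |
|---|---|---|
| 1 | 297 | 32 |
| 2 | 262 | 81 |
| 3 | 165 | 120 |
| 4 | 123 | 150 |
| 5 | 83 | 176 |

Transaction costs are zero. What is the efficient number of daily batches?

3

Bargaining reaches the level where marginal profit last exceeds marginal vibration damage.
That holds through level 3 (165 ≥ 120) but not at 4 (123 < 150).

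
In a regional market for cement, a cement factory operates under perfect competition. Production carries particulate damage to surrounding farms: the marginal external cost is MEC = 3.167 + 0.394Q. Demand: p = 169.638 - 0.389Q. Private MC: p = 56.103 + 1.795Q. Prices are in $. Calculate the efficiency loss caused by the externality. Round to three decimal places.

DWL = $108.471

Market equilibrium (private): 56.103 + 1.795Q = 169.638 - 0.389Q → Q_m = 51.9849.
Social marginal cost = private MC + MEC = 59.270 + 2.189Q.
Set SMC = demand: 59.270 + 2.189Q = 169.638 - 0.389Q → Q* = 42.8115.
Height of the DWL triangle at Q_m is SMC(Q_m) − demand(Q_m) = MEC(Q_m) = 23.6490.
DWL = ½ × 9.1734 × 23.6490 = 108.4709.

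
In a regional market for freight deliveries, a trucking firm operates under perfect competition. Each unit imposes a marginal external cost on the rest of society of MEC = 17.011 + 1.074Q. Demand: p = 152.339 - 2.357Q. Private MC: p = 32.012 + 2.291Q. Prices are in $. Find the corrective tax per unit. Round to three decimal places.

tax = $36.403 per unit

Social marginal cost = private MC + MEC = 49.023 + 3.365Q.
Set SMC = demand: 49.023 + 3.365Q = 152.339 - 2.357Q → Q* = 18.0559.
The Pigouvian tax equals MEC at Q*: 17.011 + 1.074×18.0559 = 36.4030.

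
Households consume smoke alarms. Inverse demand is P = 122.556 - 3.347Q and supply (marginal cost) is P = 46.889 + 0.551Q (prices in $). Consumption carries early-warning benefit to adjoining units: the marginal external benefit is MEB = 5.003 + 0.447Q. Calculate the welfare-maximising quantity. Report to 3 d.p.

Q* = 23.376

Social marginal benefit = demand + MEB = 127.559 - 2.900Q.
Set SMB = MC: 127.559 - 2.900Q = 46.889 + 0.551Q → Q* = 23.3758.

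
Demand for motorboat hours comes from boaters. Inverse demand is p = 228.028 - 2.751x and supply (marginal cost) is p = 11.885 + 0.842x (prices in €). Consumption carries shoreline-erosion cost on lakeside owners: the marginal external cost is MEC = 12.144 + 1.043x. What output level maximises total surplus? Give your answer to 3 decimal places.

x* = 44.003

Social marginal benefit = demand − MEC = 215.884 - 3.794x.
Set SMB = MC: 215.884 - 3.794x = 11.885 + 0.842x → x* = 44.0032.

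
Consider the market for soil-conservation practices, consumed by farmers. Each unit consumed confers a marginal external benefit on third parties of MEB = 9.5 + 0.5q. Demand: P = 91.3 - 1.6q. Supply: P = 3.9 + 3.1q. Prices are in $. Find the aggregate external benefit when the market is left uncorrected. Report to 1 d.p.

$263.1

Market equilibrium (private): 3.9 + 3.1q = 91.3 - 1.6q → q_m = 18.5957.
Total external benefit = ∫₀^{q_m} (9.5 + 0.5q) dq = 9.5×18.5957 + ½×0.5×18.5957² = 263.1092.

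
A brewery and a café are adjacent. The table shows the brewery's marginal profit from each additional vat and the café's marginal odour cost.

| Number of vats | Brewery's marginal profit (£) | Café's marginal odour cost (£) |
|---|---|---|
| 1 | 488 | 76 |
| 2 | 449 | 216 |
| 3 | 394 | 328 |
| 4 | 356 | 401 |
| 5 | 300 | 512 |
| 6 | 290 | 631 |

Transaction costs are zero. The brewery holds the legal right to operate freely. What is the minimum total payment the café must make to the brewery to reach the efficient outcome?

Left alone the brewery would choose level 6 (marginal profit stays positive).
Efficient level: k* = 3 (marginal profit ≥ marginal odour cost through 3).
The café must at least cover the brewery's forgone profit from cutting 6→3: 356 + 300 + 290 = 946.

£946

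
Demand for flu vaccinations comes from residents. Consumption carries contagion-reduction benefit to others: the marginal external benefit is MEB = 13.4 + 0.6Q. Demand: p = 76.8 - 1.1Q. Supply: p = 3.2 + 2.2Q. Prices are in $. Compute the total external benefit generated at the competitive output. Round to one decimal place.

Market equilibrium (private): 3.2 + 2.2Q = 76.8 - 1.1Q → Q_m = 22.3030.
Total external benefit = ∫₀^{Q_m} (13.4 + 0.6Q) dQ = 13.4×22.3030 + ½×0.6×22.3030² = 448.0873.

$448.1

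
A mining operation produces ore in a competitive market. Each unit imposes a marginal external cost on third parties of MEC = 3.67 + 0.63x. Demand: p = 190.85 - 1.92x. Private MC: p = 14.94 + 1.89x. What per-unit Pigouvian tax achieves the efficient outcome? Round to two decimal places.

tax = 28.11 per unit

Social marginal cost = private MC + MEC = 18.61 + 2.52x.
Set SMC = demand: 18.61 + 2.52x = 190.85 - 1.92x → x* = 38.7928.
The Pigouvian tax equals MEC at x*: 3.67 + 0.63×38.7928 = 28.1095.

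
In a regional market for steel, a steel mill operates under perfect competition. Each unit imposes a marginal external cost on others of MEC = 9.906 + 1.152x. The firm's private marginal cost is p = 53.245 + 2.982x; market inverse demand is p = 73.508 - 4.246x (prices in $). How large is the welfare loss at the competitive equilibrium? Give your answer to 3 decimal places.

DWL = $10.295

Market equilibrium (private): 53.245 + 2.982x = 73.508 - 4.246x → x_m = 2.8034.
Social marginal cost = private MC + MEC = 63.151 + 4.134x.
Set SMC = demand: 63.151 + 4.134x = 73.508 - 4.246x → x* = 1.2359.
The welfare-loss triangle has base |x_m − x*| and height MEC(x_m) (the vertical gap between SMC and demand is zero at x* and MEC at x_m).
DWL = ½ × 1.5675 × 13.1355 = 10.2949.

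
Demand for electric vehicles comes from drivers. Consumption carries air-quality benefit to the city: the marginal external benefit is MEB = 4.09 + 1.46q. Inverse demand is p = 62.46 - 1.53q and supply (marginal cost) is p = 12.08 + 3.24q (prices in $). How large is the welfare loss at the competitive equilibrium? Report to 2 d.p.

Market equilibrium (private): 12.08 + 3.24q = 62.46 - 1.53q → q_m = 10.5618.
Social marginal benefit = demand + MEB = 66.55 - 0.07q.
Set SMB = MC: 66.55 - 0.07q = 12.08 + 3.24q → q* = 16.4562.
The welfare-loss triangle has base |q_m − q*| and height MEB(q_m) (the vertical gap between SMB and MC is zero at q* and MEB at q_m).
DWL = ½ × 5.8944 × 19.5103 = 57.5008.

DWL = $57.50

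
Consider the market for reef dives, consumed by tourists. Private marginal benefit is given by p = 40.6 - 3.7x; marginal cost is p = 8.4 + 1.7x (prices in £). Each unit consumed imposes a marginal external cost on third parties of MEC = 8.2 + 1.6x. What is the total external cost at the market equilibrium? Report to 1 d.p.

£77.3

Market equilibrium (private): 8.4 + 1.7x = 40.6 - 3.7x → x_m = 5.9630.
Total external cost = ∫₀^{x_m} (8.2 + 1.6x) dx = 8.2×5.9630 + ½×1.6×5.9630² = 77.3425.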